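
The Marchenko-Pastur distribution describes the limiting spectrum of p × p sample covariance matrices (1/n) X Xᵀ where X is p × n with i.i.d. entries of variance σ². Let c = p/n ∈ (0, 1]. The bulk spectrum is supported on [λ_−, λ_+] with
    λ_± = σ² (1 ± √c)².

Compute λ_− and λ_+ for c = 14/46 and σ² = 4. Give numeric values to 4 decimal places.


c = 14/46 = 0.304348; √c = 0.551677.
λ_− = σ² (1 − √c)² = 4 · (1 − 0.551677)² = 4 · (0.448323)² = 0.803973.
λ_+ = σ² (1 + √c)² = 4 · (1 + 0.551677)² = 4 · (1.551677)² = 9.630810.

Rounded to 4 decimal places: λ_− ≈ 0.8040, λ_+ ≈ 9.6308.


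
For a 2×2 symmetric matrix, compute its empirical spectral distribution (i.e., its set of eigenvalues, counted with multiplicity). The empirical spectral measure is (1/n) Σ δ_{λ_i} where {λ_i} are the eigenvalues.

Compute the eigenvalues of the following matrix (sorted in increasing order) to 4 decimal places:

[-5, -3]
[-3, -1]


Since M is real symmetric, both eigenvalues are real; they are the roots of det(λI − M) = λ² − (tr M) λ + det M.
tr M = -5 + (-1) = -6.
det M = (-5)·(-1) − (-3)² = 5 − 9 = -4.
Characteristic polynomial: λ² + 6λ − 4 = 0.
Discriminant Δ = (tr M)² − 4·det M = 36 − (-16) = 52; √Δ = 7.211103.
λ = (tr M ± √Δ)/2 = (-6 ± 7.211103)/2, giving (tr M − √Δ)/2 = -6.6056 and (tr M + √Δ)/2 = 0.6056.

Eigenvalues sorted in increasing order: [-6.6056, 0.6056].


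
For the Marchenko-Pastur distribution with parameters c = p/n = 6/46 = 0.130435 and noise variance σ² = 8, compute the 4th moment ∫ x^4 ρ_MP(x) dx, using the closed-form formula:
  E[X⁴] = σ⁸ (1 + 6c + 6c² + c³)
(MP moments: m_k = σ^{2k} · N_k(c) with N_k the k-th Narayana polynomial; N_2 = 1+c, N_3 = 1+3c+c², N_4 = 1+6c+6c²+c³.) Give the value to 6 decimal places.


E[X⁴] = σ⁸ (1 + 6c + 6c² + c³) (fourth MP moment). With σ² = 8 (so σ⁸ = 4096) and c = 6/46 = 0.130435: E[X⁴] = 4096 · (1 + 6·0.130435 + 6·(0.130435)² + (0.130435)³) = 4096 · 1.886907.

So E[X^4] = 7728.771924.


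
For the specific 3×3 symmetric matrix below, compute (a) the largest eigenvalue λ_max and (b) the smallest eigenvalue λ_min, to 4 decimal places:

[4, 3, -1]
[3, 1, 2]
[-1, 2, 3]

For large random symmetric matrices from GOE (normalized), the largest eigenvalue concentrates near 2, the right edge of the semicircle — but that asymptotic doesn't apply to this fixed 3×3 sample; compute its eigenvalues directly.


Since M is real symmetric, all three eigenvalues are real; they are the roots of det(λI − M) = λ³ − (tr M) λ² + s λ − det M, where s is the sum of the principal 2×2 minors.
tr M = 4 + 1 + 3 = 8.
s = (4·1 − 3²) + (4·3 − (-1)²) + (1·3 − 2²) = -5 + 11 + (-1) = 5.
det M (expand along row 1) = 4·(-1) − 3·11 + (-1)·7 = -44.
Characteristic polynomial: λ³ − 8λ² + 5λ + 44 = 0.
Substitute λ = y + (tr M)/3 = y + 2.666667 to remove the quadratic term: y³ + p·y + q = 0 with p = s − (tr M)²/3 = -16.333333 and q = −2(tr M)³/27 + (tr M)·s/3 − det M = 19.407407.
Three real roots ⇒ use the trigonometric (Viète) form: r = 2√(−p/3) = 4.666667, φ = arccos(3q/(p·r)) = arccos(-0.763848) = 2.440051 rad.
y_k = r·cos(φ/3 − 2πk/3) for k = 0, 1, 2 gives y = 3.206317, 1.333333, -4.539650.
λ_k = y_k + 2.666667 gives λ = 5.8730, 4.0000, -1.8730 (check: the sum is 8.0000 = tr M).

Hence λ_max = 5.8730 and λ_min = -1.8730.


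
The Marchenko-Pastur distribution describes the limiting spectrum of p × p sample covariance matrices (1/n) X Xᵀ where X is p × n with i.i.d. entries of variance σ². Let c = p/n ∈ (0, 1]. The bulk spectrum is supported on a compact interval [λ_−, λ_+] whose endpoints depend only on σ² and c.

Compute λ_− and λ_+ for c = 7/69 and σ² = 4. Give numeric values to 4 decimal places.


c = 7/69 = 0.101449; √c = 0.318511.
λ_− = σ² (1 − √c)² = 4 · (1 − 0.318511)² = 4 · (0.681489)² = 1.857709.
λ_+ = σ² (1 + √c)² = 4 · (1 + 0.318511)² = 4 · (1.318511)² = 6.953885.

Rounded to 4 decimal places: λ_− ≈ 1.8577, λ_+ ≈ 6.9539.


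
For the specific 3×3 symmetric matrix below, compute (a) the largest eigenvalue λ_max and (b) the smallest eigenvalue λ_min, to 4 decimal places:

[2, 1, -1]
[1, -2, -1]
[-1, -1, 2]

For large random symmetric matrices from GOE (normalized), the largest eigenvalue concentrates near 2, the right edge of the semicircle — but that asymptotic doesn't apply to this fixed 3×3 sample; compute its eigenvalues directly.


Since M is real symmetric, all three eigenvalues are real; they are the roots of det(λI − M) = λ³ − (tr M) λ² + s λ − det M, where s is the sum of the principal 2×2 minors.
tr M = 2 + (-2) + 2 = 2.
s = (2·(-2) − 1²) + (2·2 − (-1)²) + ((-2)·2 − (-1)²) = -5 + 3 + (-5) = -7.
det M (expand along row 1) = 2·(-5) − 1·1 + (-1)·(-3) = -8.
Characteristic polynomial: λ³ − 2λ² − 7λ + 8 = 0.
Substitute λ = y + (tr M)/3 = y + 0.666667 to remove the quadratic term: y³ + p·y + q = 0 with p = s − (tr M)²/3 = -8.333333 and q = −2(tr M)³/27 + (tr M)·s/3 − det M = 2.740741.
Three real roots ⇒ use the trigonometric (Viète) form: r = 2√(−p/3) = 3.333333, φ = arccos(3q/(p·r)) = arccos(-0.296000) = 1.871299 rad.
y_k = r·cos(φ/3 − 2πk/3) for k = 0, 1, 2 gives y = 2.705615, 0.333333, -3.038948.
λ_k = y_k + 0.666667 gives λ = 3.3723, 1.0000, -2.3723 (check: the sum is 2.0000 = tr M).

Hence λ_max = 3.3723 and λ_min = -2.3723.


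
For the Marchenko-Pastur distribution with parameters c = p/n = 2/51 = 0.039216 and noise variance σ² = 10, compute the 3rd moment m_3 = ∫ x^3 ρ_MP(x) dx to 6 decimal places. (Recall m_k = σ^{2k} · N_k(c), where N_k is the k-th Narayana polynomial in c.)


E[X³] = σ⁶ (1 + 3c + c²) (third MP moment). With σ² = 10 (so σ⁶ = 1000) and c = 2/51 = 0.039216: E[X³] = 1000 · (1 + 3·0.039216 + (0.039216)²) = 1000 · 1.119185.

So E[X^3] = 1119.184929.


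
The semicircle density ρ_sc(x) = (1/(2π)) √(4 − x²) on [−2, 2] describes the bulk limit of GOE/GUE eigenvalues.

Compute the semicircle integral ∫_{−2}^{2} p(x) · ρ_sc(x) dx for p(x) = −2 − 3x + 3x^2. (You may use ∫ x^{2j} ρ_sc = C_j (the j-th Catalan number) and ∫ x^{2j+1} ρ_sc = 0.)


Write p(x) = Σ a_i x^i, split into monomials and integrate each against ρ_sc separately.
Using ∫ x^{2j} ρ_sc = C_j = (1/(j+1)) C(2j, j) (Catalan numbers) and ∫ x^{2j+1} ρ_sc = 0 (odd monomials vanish by symmetry):
  i = 0 (even): a_0 · C_{0} = -2 · 1 = -2
  i = 1 (odd): ∫ x^1 ρ_sc = 0 (vanishes)
  i = 2 (even): a_2 · C_{1} = 3 · 1 = 3

Summing the contributions: ∫_{−2}^{2} p(x) ρ_sc(x) dx = (-2) + 3 = 1.


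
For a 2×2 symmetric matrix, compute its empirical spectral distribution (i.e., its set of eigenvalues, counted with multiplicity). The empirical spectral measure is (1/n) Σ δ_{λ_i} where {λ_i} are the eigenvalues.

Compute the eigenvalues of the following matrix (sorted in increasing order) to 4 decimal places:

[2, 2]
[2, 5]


Since M is real symmetric, both eigenvalues are real; they are the roots of det(λI − M) = λ² − (tr M) λ + det M.
tr M = 2 + 5 = 7.
det M = 2·5 − 2² = 10 − 4 = 6.
Characteristic polynomial: λ² − 7λ + 6 = 0.
Discriminant Δ = (tr M)² − 4·det M = 49 − 24 = 25; √Δ = 5.000000.
λ = (tr M ± √Δ)/2 = (7 ± 5.000000)/2, giving (tr M − √Δ)/2 = 1.0000 and (tr M + √Δ)/2 = 6.0000.

Eigenvalues sorted in increasing order: [1.0000, 6.0000].


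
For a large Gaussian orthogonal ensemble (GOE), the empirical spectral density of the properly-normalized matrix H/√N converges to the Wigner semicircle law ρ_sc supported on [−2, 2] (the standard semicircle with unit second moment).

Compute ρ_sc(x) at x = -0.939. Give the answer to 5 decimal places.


ρ_sc(x) = (1/(2π)) √(4 − x²). With x = -0.939:
  4 − x² = 4 − (-0.939)² = 4 − 0.881721 = 3.118279.
  √(4 − x²) = 1.765865.
  1/(2π) = 0.159155.
  ρ_sc(-0.939) = 0.159155 · 1.765865 = 0.281046.

Rounded to 5 decimal places: ρ_sc(-0.939) ≈ 0.28105.


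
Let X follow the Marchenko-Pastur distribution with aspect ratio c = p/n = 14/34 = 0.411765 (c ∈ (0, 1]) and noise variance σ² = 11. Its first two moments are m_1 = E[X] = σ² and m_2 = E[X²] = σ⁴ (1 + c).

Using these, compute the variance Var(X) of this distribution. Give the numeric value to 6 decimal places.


m_1 = E[X] = σ² = 11, so m_1² = 121.
m_2 = E[X²] = σ⁴ (1 + c) = 121 · (1 + 0.411765) = 121 · 1.411765 = 170.823529.
(Note m_2 − m_1² simplifies to c · σ⁴ = 0.411765 · 121.)

Var(X) = m_2 − m_1² = 170.823529 − 121 = 49.823529.


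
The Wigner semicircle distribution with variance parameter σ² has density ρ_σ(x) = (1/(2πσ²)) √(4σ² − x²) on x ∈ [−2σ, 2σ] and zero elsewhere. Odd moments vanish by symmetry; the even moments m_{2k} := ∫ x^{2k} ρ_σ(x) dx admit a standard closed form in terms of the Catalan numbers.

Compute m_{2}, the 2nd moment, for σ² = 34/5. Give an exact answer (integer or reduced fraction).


By the scaled semicircle moment identity, m_{2k} = σ^{2k} · C_k with k = 1.
C_1 = (1/(k+1)) · C(2k, k) = (1/2) · C(2, 1) = (1/2) · 2 = 1.
σ^{2k} = (σ²)^k = (34/5)^1 = 34/5.

Therefore m_{2} = σ^{2} · C_1 = (34/5) · 1 = 34/5.


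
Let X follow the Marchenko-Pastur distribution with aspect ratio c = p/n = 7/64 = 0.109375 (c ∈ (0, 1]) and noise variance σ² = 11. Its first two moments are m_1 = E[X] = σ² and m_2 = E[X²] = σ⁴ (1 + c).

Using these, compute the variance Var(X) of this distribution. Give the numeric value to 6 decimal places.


m_1 = E[X] = σ² = 11, so m_1² = 121.
m_2 = E[X²] = σ⁴ (1 + c) = 121 · (1 + 0.109375) = 121 · 1.109375 = 134.234375.
(Note m_2 − m_1² simplifies to c · σ⁴ = 0.109375 · 121.)

Var(X) = m_2 − m_1² = 134.234375 − 121 = 13.234375.


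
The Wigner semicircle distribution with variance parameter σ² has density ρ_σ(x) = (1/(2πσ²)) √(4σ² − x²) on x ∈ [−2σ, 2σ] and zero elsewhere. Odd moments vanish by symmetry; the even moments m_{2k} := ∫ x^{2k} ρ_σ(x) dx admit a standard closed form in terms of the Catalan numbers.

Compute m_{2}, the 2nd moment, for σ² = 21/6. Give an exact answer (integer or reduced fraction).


By the scaled semicircle moment identity, m_{2k} = σ^{2k} · C_k with k = 1.
C_1 = (1/(k+1)) · C(2k, k) = (1/2) · C(2, 1) = (1/2) · 2 = 1.
σ^{2k} = (σ²)^k = (21/6)^1 = 7/2.

Therefore m_{2} = σ^{2} · C_1 = (7/2) · 1 = 7/2.


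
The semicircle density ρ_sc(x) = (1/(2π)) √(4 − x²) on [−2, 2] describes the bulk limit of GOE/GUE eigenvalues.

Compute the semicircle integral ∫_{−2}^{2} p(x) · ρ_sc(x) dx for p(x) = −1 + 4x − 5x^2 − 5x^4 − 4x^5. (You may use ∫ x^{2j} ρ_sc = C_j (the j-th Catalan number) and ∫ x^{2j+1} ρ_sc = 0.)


Write p(x) = Σ a_i x^i, split into monomials and integrate each against ρ_sc separately.
Using ∫ x^{2j} ρ_sc = C_j = (1/(j+1)) C(2j, j) (Catalan numbers) and ∫ x^{2j+1} ρ_sc = 0 (odd monomials vanish by symmetry):
  i = 0 (even): a_0 · C_{0} = -1 · 1 = -1
  i = 1 (odd): ∫ x^1 ρ_sc = 0 (vanishes)
  i = 2 (even): a_2 · C_{1} = -5 · 1 = -5
  i = 4 (even): a_4 · C_{2} = -5 · 2 = -10
  i = 5 (odd): ∫ x^5 ρ_sc = 0 (vanishes)

Summing the contributions: ∫_{−2}^{2} p(x) ρ_sc(x) dx = (-1) + (-5) + (-10) = -16.


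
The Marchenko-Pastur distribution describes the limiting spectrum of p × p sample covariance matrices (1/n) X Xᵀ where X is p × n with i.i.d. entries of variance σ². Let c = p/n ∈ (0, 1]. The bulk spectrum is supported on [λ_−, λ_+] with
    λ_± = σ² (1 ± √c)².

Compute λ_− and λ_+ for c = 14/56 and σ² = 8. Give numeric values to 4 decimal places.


c = 14/56 = 0.250000; √c = 0.500000.
λ_− = σ² (1 − √c)² = 8 · (1 − 0.500000)² = 8 · (0.500000)² = 2.000000.
λ_+ = σ² (1 + √c)² = 8 · (1 + 0.500000)² = 8 · (1.500000)² = 18.000000.

Rounded to 4 decimal places: λ_− ≈ 2.0000, λ_+ ≈ 18.0000.


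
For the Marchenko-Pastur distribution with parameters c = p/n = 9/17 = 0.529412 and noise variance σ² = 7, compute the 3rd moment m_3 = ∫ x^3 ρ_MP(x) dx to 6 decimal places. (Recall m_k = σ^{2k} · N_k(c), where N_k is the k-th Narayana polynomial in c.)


E[X³] = σ⁶ (1 + 3c + c²) (third MP moment). With σ² = 7 (so σ⁶ = 343) and c = 9/17 = 0.529412: E[X³] = 343 · (1 + 3·0.529412 + (0.529412)²) = 343 · 2.868512.

So E[X^3] = 983.899654.


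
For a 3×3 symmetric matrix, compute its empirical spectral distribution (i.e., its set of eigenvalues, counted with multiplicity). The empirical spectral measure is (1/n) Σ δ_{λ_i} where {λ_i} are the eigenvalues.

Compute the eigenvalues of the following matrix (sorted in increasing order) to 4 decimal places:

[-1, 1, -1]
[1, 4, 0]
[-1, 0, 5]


Since M is real symmetric, all three eigenvalues are real; they are the roots of det(λI − M) = λ³ − (tr M) λ² + s λ − det M, where s is the sum of the principal 2×2 minors.
tr M = -1 + 4 + 5 = 8.
s = ((-1)·4 − 1²) + ((-1)·5 − (-1)²) + (4·5 − 0²) = -5 + (-6) + 20 = 9.
det M (expand along row 1) = (-1)·20 − 1·5 + (-1)·4 = -29.
Characteristic polynomial: λ³ − 8λ² + 9λ + 29 = 0.
Substitute λ = y + (tr M)/3 = y + 2.666667 to remove the quadratic term: y³ + p·y + q = 0 with p = s − (tr M)²/3 = -12.333333 and q = −2(tr M)³/27 + (tr M)·s/3 − det M = 15.074074.
Three real roots ⇒ use the trigonometric (Viète) form: r = 2√(−p/3) = 4.055175, φ = arccos(3q/(p·r)) = arccos(-0.904194) = 2.700286 rad.
y_k = r·cos(φ/3 − 2πk/3) for k = 0, 1, 2 gives y = 2.520434, 1.490945, -4.011379.
λ_k = y_k + 2.666667 gives λ = 5.1871, 4.1576, -1.3447 (check: the sum is 8.0000 = tr M).

Eigenvalues sorted in increasing order: [-1.3447, 4.1576, 5.1871].


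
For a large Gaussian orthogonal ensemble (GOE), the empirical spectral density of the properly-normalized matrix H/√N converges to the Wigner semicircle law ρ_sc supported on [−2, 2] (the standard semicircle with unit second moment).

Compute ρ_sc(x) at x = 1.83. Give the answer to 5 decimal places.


ρ_sc(x) = (1/(2π)) √(4 − x²). With x = 1.83:
  4 − x² = 4 − (1.83)² = 4 − 3.348900 = 0.651100.
  √(4 − x²) = 0.806908.
  1/(2π) = 0.159155.
  ρ_sc(1.83) = 0.159155 · 0.806908 = 0.128423.

Rounded to 5 decimal places: ρ_sc(1.83) ≈ 0.12842.


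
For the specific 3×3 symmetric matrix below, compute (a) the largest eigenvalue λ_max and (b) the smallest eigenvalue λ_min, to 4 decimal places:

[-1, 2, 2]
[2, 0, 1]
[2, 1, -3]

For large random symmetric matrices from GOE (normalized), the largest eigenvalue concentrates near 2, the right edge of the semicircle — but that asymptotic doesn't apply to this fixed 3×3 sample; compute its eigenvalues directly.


Since M is real symmetric, all three eigenvalues are real; they are the roots of det(λI − M) = λ³ − (tr M) λ² + s λ − det M, where s is the sum of the principal 2×2 minors.
tr M = -1 + 0 + (-3) = -4.
s = ((-1)·0 − 2²) + ((-1)·(-3) − 2²) + (0·(-3) − 1²) = -4 + (-1) + (-1) = -6.
det M (expand along row 1) = (-1)·(-1) − 2·(-8) + 2·2 = 21.
Characteristic polynomial: λ³ + 4λ² − 6λ − 21 = 0.
Substitute λ = y + (tr M)/3 = y − 1.333333 to remove the quadratic term: y³ + p·y + q = 0 with p = s − (tr M)²/3 = -11.333333 and q = −2(tr M)³/27 + (tr M)·s/3 − det M = -8.259259.
Three real roots ⇒ use the trigonometric (Viète) form: r = 2√(−p/3) = 3.887301, φ = arccos(3q/(p·r)) = arccos(0.562414) = 0.973493 rad.
y_k = r·cos(φ/3 − 2πk/3) for k = 0, 1, 2 gives y = 3.684427, -0.768862, -2.915565.
λ_k = y_k − 1.333333 gives λ = 2.3511, -2.1022, -4.2489 (check: the sum is -4.0000 = tr M).

Hence λ_max = 2.3511 and λ_min = -4.2489.


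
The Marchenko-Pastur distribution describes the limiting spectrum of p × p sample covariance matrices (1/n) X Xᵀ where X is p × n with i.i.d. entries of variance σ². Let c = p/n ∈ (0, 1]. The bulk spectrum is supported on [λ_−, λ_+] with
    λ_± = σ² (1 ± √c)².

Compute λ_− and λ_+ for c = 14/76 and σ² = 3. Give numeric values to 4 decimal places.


c = 14/76 = 0.184211; √c = 0.429198.
λ_− = σ² (1 − √c)² = 3 · (1 − 0.429198)² = 3 · (0.570802)² = 0.977446.
λ_+ = σ² (1 + √c)² = 3 · (1 + 0.429198)² = 3 · (1.429198)² = 6.127817.

Rounded to 4 decimal places: λ_− ≈ 0.9774, λ_+ ≈ 6.1278.


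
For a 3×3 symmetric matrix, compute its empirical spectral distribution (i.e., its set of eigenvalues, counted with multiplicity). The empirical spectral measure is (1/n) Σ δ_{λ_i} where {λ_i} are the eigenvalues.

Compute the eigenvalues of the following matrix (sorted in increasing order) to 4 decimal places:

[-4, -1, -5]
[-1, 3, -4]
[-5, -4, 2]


Since M is real symmetric, all three eigenvalues are real; they are the roots of det(λI − M) = λ³ − (tr M) λ² + s λ − det M, where s is the sum of the principal 2×2 minors.
tr M = -4 + 3 + 2 = 1.
s = ((-4)·3 − (-1)²) + ((-4)·2 − (-5)²) + (3·2 − (-4)²) = -13 + (-33) + (-10) = -56.
det M (expand along row 1) = (-4)·(-10) − (-1)·(-22) + (-5)·19 = -77.
Characteristic polynomial: λ³ − λ² − 56λ + 77 = 0.
Substitute λ = y + (tr M)/3 = y + 0.333333 to remove the quadratic term: y³ + p·y + q = 0 with p = s − (tr M)²/3 = -56.333333 and q = −2(tr M)³/27 + (tr M)·s/3 − det M = 58.259259.
Three real roots ⇒ use the trigonometric (Viète) form: r = 2√(−p/3) = 8.666667, φ = arccos(3q/(p·r)) = arccos(-0.357988) = 1.936909 rad.
y_k = r·cos(φ/3 − 2πk/3) for k = 0, 1, 2 gives y = 6.922215, 1.055035, -7.977250.
λ_k = y_k + 0.333333 gives λ = 7.2555, 1.3884, -7.6439 (check: the sum is 1.0000 = tr M).

Eigenvalues sorted in increasing order: [-7.6439, 1.3884, 7.2555].


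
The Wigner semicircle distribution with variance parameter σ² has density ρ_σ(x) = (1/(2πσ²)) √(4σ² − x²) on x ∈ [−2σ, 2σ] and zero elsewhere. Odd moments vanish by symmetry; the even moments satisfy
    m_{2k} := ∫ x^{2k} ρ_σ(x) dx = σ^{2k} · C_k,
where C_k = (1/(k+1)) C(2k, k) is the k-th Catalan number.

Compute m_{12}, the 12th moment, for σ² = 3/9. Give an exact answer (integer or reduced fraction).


By the scaled semicircle moment identity, m_{2k} = σ^{2k} · C_k with k = 6.
C_6 = (1/(k+1)) · C(2k, k) = (1/7) · C(12, 6) = (1/7) · 924 = 132.
σ^{2k} = (σ²)^k = (3/9)^6 = 1/729.

Therefore m_{12} = σ^{12} · C_6 = (1/729) · 132 = 44/243.


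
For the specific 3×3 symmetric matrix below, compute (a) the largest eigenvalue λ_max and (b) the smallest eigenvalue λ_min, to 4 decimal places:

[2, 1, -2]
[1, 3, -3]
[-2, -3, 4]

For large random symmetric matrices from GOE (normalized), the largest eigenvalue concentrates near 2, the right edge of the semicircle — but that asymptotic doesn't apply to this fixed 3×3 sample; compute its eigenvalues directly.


Since M is real symmetric, all three eigenvalues are real; they are the roots of det(λI − M) = λ³ − (tr M) λ² + s λ − det M, where s is the sum of the principal 2×2 minors.
tr M = 2 + 3 + 4 = 9.
s = (2·3 − 1²) + (2·4 − (-2)²) + (3·4 − (-3)²) = 5 + 4 + 3 = 12.
det M (expand along row 1) = 2·3 − 1·(-2) + (-2)·3 = 2.
Characteristic polynomial: λ³ − 9λ² + 12λ − 2 = 0.
Substitute λ = y + (tr M)/3 = y + 3.000000 to remove the quadratic term: y³ + p·y + q = 0 with p = s − (tr M)²/3 = -15.000000 and q = −2(tr M)³/27 + (tr M)·s/3 − det M = -20.000000.
Three real roots ⇒ use the trigonometric (Viète) form: r = 2√(−p/3) = 4.472136, φ = arccos(3q/(p·r)) = arccos(0.894427) = 0.463648 rad.
y_k = r·cos(φ/3 − 2πk/3) for k = 0, 1, 2 gives y = 4.418833, -1.613230, -2.805603.
λ_k = y_k + 3.000000 gives λ = 7.4188, 1.3868, 0.1944 (check: the sum is 9.0000 = tr M).

Hence λ_max = 7.4188 and λ_min = 0.1944.


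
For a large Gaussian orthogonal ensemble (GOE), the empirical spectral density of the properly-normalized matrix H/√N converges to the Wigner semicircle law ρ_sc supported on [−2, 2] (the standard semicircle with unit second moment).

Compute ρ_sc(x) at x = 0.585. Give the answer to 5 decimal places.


ρ_sc(x) = (1/(2π)) √(4 − x²). With x = 0.585:
  4 − x² = 4 − (0.585)² = 4 − 0.342225 = 3.657775.
  √(4 − x²) = 1.912531.
  1/(2π) = 0.159155.
  ρ_sc(0.585) = 0.159155 · 1.912531 = 0.304389.

Rounded to 5 decimal places: ρ_sc(0.585) ≈ 0.30439.


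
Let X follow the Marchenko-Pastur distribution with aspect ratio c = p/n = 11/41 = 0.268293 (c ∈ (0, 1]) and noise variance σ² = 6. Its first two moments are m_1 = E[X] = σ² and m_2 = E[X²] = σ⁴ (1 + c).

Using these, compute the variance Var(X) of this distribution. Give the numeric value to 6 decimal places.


m_1 = E[X] = σ² = 6, so m_1² = 36.
m_2 = E[X²] = σ⁴ (1 + c) = 36 · (1 + 0.268293) = 36 · 1.268293 = 45.658537.
(Note m_2 − m_1² simplifies to c · σ⁴ = 0.268293 · 36.)

Var(X) = m_2 − m_1² = 45.658537 − 36 = 9.658537.


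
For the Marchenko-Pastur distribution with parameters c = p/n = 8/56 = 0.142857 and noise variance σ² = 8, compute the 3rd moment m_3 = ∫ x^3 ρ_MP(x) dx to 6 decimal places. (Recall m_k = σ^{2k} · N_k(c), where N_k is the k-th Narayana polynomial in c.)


E[X³] = σ⁶ (1 + 3c + c²) (third MP moment). With σ² = 8 (so σ⁶ = 512) and c = 8/56 = 0.142857: E[X³] = 512 · (1 + 3·0.142857 + (0.142857)²) = 512 · 1.448980.

So E[X^3] = 741.877551.


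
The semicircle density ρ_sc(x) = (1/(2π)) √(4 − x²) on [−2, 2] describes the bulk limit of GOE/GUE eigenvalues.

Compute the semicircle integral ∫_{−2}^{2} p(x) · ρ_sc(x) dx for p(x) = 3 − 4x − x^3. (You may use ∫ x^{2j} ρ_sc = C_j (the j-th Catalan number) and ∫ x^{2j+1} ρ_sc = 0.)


Write p(x) = Σ a_i x^i, split into monomials and integrate each against ρ_sc separately.
Using ∫ x^{2j} ρ_sc = C_j = (1/(j+1)) C(2j, j) (Catalan numbers) and ∫ x^{2j+1} ρ_sc = 0 (odd monomials vanish by symmetry):
  i = 0 (even): a_0 · C_{0} = 3 · 1 = 3
  i = 1 (odd): ∫ x^1 ρ_sc = 0 (vanishes)
  i = 3 (odd): ∫ x^3 ρ_sc = 0 (vanishes)

Summing the contributions: ∫_{−2}^{2} p(x) ρ_sc(x) dx = 3.


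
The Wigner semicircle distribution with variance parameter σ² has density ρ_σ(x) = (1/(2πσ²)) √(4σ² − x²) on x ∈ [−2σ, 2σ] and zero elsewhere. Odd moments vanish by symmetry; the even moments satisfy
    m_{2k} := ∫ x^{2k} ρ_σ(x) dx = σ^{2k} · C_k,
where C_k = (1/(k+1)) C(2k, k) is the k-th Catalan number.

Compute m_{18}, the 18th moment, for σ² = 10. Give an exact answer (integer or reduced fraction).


By the scaled semicircle moment identity, m_{2k} = σ^{2k} · C_k with k = 9.
C_9 = (1/(k+1)) · C(2k, k) = (1/10) · C(18, 9) = (1/10) · 48620 = 4862.
σ^{2k} = (σ²)^k = (10)^9 = 1000000000.

Therefore m_{18} = σ^{18} · C_9 = 1000000000 · 4862 = 4862000000000.


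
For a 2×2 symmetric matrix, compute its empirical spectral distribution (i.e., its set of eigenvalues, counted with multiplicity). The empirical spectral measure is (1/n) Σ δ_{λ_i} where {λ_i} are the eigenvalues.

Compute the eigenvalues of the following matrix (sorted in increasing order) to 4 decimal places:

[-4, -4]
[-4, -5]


Since M is real symmetric, both eigenvalues are real; they are the roots of det(λI − M) = λ² − (tr M) λ + det M.
tr M = -4 + (-5) = -9.
det M = (-4)·(-5) − (-4)² = 20 − 16 = 4.
Characteristic polynomial: λ² + 9λ + 4 = 0.
Discriminant Δ = (tr M)² − 4·det M = 81 − 16 = 65; √Δ = 8.062258.
λ = (tr M ± √Δ)/2 = (-9 ± 8.062258)/2, giving (tr M − √Δ)/2 = -8.5311 and (tr M + √Δ)/2 = -0.4689.

Eigenvalues sorted in increasing order: [-8.5311, -0.4689].


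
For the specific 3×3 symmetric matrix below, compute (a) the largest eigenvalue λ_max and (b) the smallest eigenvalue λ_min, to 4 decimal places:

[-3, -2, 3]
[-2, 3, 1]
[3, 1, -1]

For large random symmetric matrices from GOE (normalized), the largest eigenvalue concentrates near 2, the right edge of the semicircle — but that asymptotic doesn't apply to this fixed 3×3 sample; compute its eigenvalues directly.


Since M is real symmetric, all three eigenvalues are real; they are the roots of det(λI − M) = λ³ − (tr M) λ² + s λ − det M, where s is the sum of the principal 2×2 minors.
tr M = -3 + 3 + (-1) = -1.
s = ((-3)·3 − (-2)²) + ((-3)·(-1) − 3²) + (3·(-1) − 1²) = -13 + (-6) + (-4) = -23.
det M (expand along row 1) = (-3)·(-4) − (-2)·(-1) + 3·(-11) = -23.
Characteristic polynomial: λ³ + λ² − 23λ + 23 = 0.
Substitute λ = y + (tr M)/3 = y − 0.333333 to remove the quadratic term: y³ + p·y + q = 0 with p = s − (tr M)²/3 = -23.333333 and q = −2(tr M)³/27 + (tr M)·s/3 − det M = 30.740741.
Three real roots ⇒ use the trigonometric (Viète) form: r = 2√(−p/3) = 5.577734, φ = arccos(3q/(p·r)) = arccos(-0.708600) = 2.358308 rad.
y_k = r·cos(φ/3 − 2πk/3) for k = 0, 1, 2 gives y = 3.941273, 1.447419, -5.388693.
λ_k = y_k − 0.333333 gives λ = 3.6079, 1.1141, -5.7220 (check: the sum is -1.0000 = tr M).

Hence λ_max = 3.6079 and λ_min = -5.7220.


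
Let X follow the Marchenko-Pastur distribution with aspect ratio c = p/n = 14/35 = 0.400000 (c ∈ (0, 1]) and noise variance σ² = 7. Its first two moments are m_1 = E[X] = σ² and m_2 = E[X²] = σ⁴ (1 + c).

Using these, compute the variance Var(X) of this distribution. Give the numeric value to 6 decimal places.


m_1 = E[X] = σ² = 7, so m_1² = 49.
m_2 = E[X²] = σ⁴ (1 + c) = 49 · (1 + 0.400000) = 49 · 1.400000 = 68.600000.
(Note m_2 − m_1² simplifies to c · σ⁴ = 0.400000 · 49.)

Var(X) = m_2 − m_1² = 68.600000 − 49 = 19.600000.


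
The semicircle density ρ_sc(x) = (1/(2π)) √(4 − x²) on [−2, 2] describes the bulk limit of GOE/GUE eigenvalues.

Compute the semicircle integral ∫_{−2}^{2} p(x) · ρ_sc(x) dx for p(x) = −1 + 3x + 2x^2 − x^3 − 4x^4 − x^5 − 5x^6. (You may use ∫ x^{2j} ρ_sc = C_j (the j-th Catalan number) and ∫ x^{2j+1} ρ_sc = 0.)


Write p(x) = Σ a_i x^i, split into monomials and integrate each against ρ_sc separately.
Using ∫ x^{2j} ρ_sc = C_j = (1/(j+1)) C(2j, j) (Catalan numbers) and ∫ x^{2j+1} ρ_sc = 0 (odd monomials vanish by symmetry):
  i = 0 (even): a_0 · C_{0} = -1 · 1 = -1
  i = 1 (odd): ∫ x^1 ρ_sc = 0 (vanishes)
  i = 2 (even): a_2 · C_{1} = 2 · 1 = 2
  i = 3 (odd): ∫ x^3 ρ_sc = 0 (vanishes)
  i = 4 (even): a_4 · C_{2} = -4 · 2 = -8
  i = 5 (odd): ∫ x^5 ρ_sc = 0 (vanishes)
  i = 6 (even): a_6 · C_{3} = -5 · 5 = -25

Summing the contributions: ∫_{−2}^{2} p(x) ρ_sc(x) dx = (-1) + 2 + (-8) + (-25) = -32.


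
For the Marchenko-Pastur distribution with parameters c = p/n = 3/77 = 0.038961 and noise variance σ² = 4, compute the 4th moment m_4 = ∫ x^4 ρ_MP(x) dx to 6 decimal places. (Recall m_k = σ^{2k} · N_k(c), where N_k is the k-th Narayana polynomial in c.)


E[X⁴] = σ⁸ (1 + 6c + 6c² + c³) (fourth MP moment). With σ² = 4 (so σ⁸ = 256) and c = 3/77 = 0.038961: E[X⁴] = 256 · (1 + 6·0.038961 + 6·(0.038961)² + (0.038961)³) = 256 · 1.242933.

So E[X^4] = 318.190887.


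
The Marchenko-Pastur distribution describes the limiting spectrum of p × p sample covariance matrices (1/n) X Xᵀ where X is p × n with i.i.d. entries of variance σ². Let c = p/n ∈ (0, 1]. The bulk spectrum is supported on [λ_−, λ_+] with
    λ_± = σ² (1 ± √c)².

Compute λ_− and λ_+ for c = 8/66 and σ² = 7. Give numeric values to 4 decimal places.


c = 8/66 = 0.121212; √c = 0.348155.
λ_− = σ² (1 − √c)² = 7 · (1 − 0.348155)² = 7 · (0.651845)² = 2.974310.
λ_+ = σ² (1 + √c)² = 7 · (1 + 0.348155)² = 7 · (1.348155)² = 12.722659.

Rounded to 4 decimal places: λ_− ≈ 2.9743, λ_+ ≈ 12.7227.


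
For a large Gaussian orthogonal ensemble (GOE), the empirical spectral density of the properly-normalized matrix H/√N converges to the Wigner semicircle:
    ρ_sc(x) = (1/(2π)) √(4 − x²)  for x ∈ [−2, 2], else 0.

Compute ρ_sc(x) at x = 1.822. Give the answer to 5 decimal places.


ρ_sc(x) = (1/(2π)) √(4 − x²). With x = 1.822:
  4 − x² = 4 − (1.822)² = 4 − 3.319684 = 0.680316.
  √(4 − x²) = 0.824813.
  1/(2π) = 0.159155.
  ρ_sc(1.822) = 0.159155 · 0.824813 = 0.131273.

Rounded to 5 decimal places: ρ_sc(1.822) ≈ 0.13127.


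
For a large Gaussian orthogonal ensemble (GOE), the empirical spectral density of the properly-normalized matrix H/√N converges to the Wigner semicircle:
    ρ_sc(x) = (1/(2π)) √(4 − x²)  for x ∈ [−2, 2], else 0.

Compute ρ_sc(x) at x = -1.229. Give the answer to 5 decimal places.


ρ_sc(x) = (1/(2π)) √(4 − x²). With x = -1.229:
  4 − x² = 4 − (-1.229)² = 4 − 1.510441 = 2.489559.
  √(4 − x²) = 1.577834.
  1/(2π) = 0.159155.
  ρ_sc(-1.229) = 0.159155 · 1.577834 = 0.251120.

Rounded to 5 decimal places: ρ_sc(-1.229) ≈ 0.25112.


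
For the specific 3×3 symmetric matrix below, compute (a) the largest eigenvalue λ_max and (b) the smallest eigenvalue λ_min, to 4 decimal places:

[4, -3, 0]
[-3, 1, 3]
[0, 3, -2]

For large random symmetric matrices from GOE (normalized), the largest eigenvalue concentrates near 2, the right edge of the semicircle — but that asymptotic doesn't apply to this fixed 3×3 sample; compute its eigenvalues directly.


Since M is real symmetric, all three eigenvalues are real; they are the roots of det(λI − M) = λ³ − (tr M) λ² + s λ − det M, where s is the sum of the principal 2×2 minors.
tr M = 4 + 1 + (-2) = 3.
s = (4·1 − (-3)²) + (4·(-2) − 0²) + (1·(-2) − 3²) = -5 + (-8) + (-11) = -24.
det M (expand along row 1) = 4·(-11) − (-3)·6 + 0·(-9) = -26.
Characteristic polynomial: λ³ − 3λ² − 24λ + 26 = 0.
Substitute λ = y + (tr M)/3 = y + 1.000000 to remove the quadratic term: y³ + p·y + q = 0 with p = s − (tr M)²/3 = -27.000000 and q = −2(tr M)³/27 + (tr M)·s/3 − det M = 0.000000.
Three real roots ⇒ use the trigonometric (Viète) form: r = 2√(−p/3) = 6.000000, φ = arccos(3q/(p·r)) = arccos(0.000000) = 1.570796 rad.
y_k = r·cos(φ/3 − 2πk/3) for k = 0, 1, 2 gives y = 5.196152, 0.000000, -5.196152.
λ_k = y_k + 1.000000 gives λ = 6.1962, 1.0000, -4.1962 (check: the sum is 3.0000 = tr M).

Hence λ_max = 6.1962 and λ_min = -4.1962.


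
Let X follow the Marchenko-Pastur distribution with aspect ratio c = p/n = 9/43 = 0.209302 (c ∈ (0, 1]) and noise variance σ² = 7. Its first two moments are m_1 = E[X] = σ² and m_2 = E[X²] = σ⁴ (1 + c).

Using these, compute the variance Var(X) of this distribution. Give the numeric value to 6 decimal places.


m_1 = E[X] = σ² = 7, so m_1² = 49.
m_2 = E[X²] = σ⁴ (1 + c) = 49 · (1 + 0.209302) = 49 · 1.209302 = 59.255814.
(Note m_2 − m_1² simplifies to c · σ⁴ = 0.209302 · 49.)

Var(X) = m_2 − m_1² = 59.255814 − 49 = 10.255814.


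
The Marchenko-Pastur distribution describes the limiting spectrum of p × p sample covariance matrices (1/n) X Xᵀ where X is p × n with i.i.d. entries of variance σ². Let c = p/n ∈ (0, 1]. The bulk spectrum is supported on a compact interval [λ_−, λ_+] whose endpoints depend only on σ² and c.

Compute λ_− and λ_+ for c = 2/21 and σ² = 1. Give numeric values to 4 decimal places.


c = 2/21 = 0.095238; √c = 0.308607.
λ_− = σ² (1 − √c)² = 1 · (1 − 0.308607)² = 1 · (0.691393)² = 0.478025.
λ_+ = σ² (1 + √c)² = 1 · (1 + 0.308607)² = 1 · (1.308607)² = 1.712451.

Rounded to 4 decimal places: λ_− ≈ 0.4780, λ_+ ≈ 1.7125.


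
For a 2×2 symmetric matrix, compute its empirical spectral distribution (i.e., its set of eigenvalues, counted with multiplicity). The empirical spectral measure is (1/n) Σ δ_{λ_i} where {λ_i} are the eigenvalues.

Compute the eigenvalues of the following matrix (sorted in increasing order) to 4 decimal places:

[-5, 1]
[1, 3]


Since M is real symmetric, both eigenvalues are real; they are the roots of det(λI − M) = λ² − (tr M) λ + det M.
tr M = -5 + 3 = -2.
det M = (-5)·3 − 1² = -15 − 1 = -16.
Characteristic polynomial: λ² + 2λ − 16 = 0.
Discriminant Δ = (tr M)² − 4·det M = 4 − (-64) = 68; √Δ = 8.246211.
λ = (tr M ± √Δ)/2 = (-2 ± 8.246211)/2, giving (tr M − √Δ)/2 = -5.1231 and (tr M + √Δ)/2 = 3.1231.

Eigenvalues sorted in increasing order: [-5.1231, 3.1231].


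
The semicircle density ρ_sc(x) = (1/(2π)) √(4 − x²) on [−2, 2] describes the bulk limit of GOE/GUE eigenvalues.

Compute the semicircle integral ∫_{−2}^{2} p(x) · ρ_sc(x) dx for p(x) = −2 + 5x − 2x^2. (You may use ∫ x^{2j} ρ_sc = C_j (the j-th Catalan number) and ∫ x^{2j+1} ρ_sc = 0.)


Write p(x) = Σ a_i x^i, split into monomials and integrate each against ρ_sc separately.
Using ∫ x^{2j} ρ_sc = C_j = (1/(j+1)) C(2j, j) (Catalan numbers) and ∫ x^{2j+1} ρ_sc = 0 (odd monomials vanish by symmetry):
  i = 0 (even): a_0 · C_{0} = -2 · 1 = -2
  i = 1 (odd): ∫ x^1 ρ_sc = 0 (vanishes)
  i = 2 (even): a_2 · C_{1} = -2 · 1 = -2

Summing the contributions: ∫_{−2}^{2} p(x) ρ_sc(x) dx = (-2) + (-2) = -4.


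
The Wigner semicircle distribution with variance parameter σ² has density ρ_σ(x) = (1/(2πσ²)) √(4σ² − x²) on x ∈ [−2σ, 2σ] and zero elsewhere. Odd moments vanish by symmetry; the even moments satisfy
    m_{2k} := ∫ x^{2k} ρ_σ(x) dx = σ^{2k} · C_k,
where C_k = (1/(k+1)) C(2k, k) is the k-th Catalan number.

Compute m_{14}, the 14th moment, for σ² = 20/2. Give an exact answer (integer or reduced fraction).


By the scaled semicircle moment identity, m_{2k} = σ^{2k} · C_k with k = 7.
C_7 = (1/(k+1)) · C(2k, k) = (1/8) · C(14, 7) = (1/8) · 3432 = 429.
σ^{2k} = (σ²)^k = (20/2)^7 = 10000000.

Therefore m_{14} = σ^{14} · C_7 = 10000000 · 429 = 4290000000.


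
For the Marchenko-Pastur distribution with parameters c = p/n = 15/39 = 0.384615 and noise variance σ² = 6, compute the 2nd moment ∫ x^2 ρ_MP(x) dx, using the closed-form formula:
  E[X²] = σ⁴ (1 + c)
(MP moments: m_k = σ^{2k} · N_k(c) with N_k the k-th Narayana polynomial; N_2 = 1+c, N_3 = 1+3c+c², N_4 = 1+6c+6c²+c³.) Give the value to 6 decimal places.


E[X²] = σ⁴ (1 + c) (second MP moment). With σ² = 6 (so σ⁴ = 36) and c = 15/39 = 0.384615: E[X²] = 36 · (1 + 0.384615) = 36 · 1.384615.

So E[X^2] = 49.846154.


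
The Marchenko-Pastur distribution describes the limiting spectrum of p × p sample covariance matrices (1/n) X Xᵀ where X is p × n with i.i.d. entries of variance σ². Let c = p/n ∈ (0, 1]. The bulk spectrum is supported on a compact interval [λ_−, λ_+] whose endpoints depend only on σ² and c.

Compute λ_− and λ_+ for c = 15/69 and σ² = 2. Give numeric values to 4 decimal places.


c = 15/69 = 0.217391; √c = 0.466252.
λ_− = σ² (1 − √c)² = 2 · (1 − 0.466252)² = 2 · (0.533748)² = 0.569773.
λ_+ = σ² (1 + √c)² = 2 · (1 + 0.466252)² = 2 · (1.466252)² = 4.299792.

Rounded to 4 decimal places: λ_− ≈ 0.5698, λ_+ ≈ 4.2998.


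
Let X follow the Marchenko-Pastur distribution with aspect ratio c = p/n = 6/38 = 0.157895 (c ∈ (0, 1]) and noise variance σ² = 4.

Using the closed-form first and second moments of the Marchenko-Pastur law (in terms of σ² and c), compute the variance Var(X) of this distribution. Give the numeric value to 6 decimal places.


Recall the MP moments m_1 = E[X] = σ² and m_2 = E[X²] = σ⁴ (1 + c).
m_1 = E[X] = σ² = 4, so m_1² = 16.
m_2 = E[X²] = σ⁴ (1 + c) = 16 · (1 + 0.157895) = 16 · 1.157895 = 18.526316.
(Note m_2 − m_1² simplifies to c · σ⁴ = 0.157895 · 16.)

Var(X) = m_2 − m_1² = 18.526316 − 16 = 2.526316.


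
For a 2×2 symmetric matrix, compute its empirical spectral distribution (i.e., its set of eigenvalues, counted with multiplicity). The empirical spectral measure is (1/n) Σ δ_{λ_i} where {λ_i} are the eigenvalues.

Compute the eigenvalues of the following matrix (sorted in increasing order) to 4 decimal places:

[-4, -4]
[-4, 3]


Since M is real symmetric, both eigenvalues are real; they are the roots of det(λI − M) = λ² − (tr M) λ + det M.
tr M = -4 + 3 = -1.
det M = (-4)·3 − (-4)² = -12 − 16 = -28.
Characteristic polynomial: λ² + λ − 28 = 0.
Discriminant Δ = (tr M)² − 4·det M = 1 − (-112) = 113; √Δ = 10.630146.
λ = (tr M ± √Δ)/2 = (-1 ± 10.630146)/2, giving (tr M − √Δ)/2 = -5.8151 and (tr M + √Δ)/2 = 4.8151.

Eigenvalues sorted in increasing order: [-5.8151, 4.8151].


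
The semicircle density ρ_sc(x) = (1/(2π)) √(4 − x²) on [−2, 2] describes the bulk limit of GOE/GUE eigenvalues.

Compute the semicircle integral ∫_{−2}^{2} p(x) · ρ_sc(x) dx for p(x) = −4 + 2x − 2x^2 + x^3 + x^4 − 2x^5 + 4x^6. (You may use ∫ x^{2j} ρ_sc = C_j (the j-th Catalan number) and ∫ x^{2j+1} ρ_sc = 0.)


Write p(x) = Σ a_i x^i, split into monomials and integrate each against ρ_sc separately.
Using ∫ x^{2j} ρ_sc = C_j = (1/(j+1)) C(2j, j) (Catalan numbers) and ∫ x^{2j+1} ρ_sc = 0 (odd monomials vanish by symmetry):
  i = 0 (even): a_0 · C_{0} = -4 · 1 = -4
  i = 1 (odd): ∫ x^1 ρ_sc = 0 (vanishes)
  i = 2 (even): a_2 · C_{1} = -2 · 1 = -2
  i = 3 (odd): ∫ x^3 ρ_sc = 0 (vanishes)
  i = 4 (even): a_4 · C_{2} = 1 · 2 = 2
  i = 5 (odd): ∫ x^5 ρ_sc = 0 (vanishes)
  i = 6 (even): a_6 · C_{3} = 4 · 5 = 20

Summing the contributions: ∫_{−2}^{2} p(x) ρ_sc(x) dx = (-4) + (-2) + 2 + 20 = 16.


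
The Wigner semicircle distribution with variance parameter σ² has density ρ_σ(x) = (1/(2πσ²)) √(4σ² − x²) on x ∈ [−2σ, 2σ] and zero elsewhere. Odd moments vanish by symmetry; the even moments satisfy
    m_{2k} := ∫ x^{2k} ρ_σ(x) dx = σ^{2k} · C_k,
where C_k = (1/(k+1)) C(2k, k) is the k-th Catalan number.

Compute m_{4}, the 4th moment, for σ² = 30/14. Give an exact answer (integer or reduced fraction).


By the scaled semicircle moment identity, m_{2k} = σ^{2k} · C_k with k = 2.
C_2 = (1/(k+1)) · C(2k, k) = (1/3) · C(4, 2) = (1/3) · 6 = 2.
σ^{2k} = (σ²)^k = (30/14)^2 = 225/49.

Therefore m_{4} = σ^{4} · C_2 = (225/49) · 2 = 450/49.


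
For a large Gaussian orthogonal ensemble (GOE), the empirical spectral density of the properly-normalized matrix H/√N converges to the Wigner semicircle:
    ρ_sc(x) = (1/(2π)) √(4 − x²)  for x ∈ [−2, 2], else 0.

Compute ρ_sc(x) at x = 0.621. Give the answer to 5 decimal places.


ρ_sc(x) = (1/(2π)) √(4 − x²). With x = 0.621:
  4 − x² = 4 − (0.621)² = 4 − 0.385641 = 3.614359.
  √(4 − x²) = 1.901147.
  1/(2π) = 0.159155.
  ρ_sc(0.621) = 0.159155 · 1.901147 = 0.302577.

Rounded to 5 decimal places: ρ_sc(0.621) ≈ 0.30258.


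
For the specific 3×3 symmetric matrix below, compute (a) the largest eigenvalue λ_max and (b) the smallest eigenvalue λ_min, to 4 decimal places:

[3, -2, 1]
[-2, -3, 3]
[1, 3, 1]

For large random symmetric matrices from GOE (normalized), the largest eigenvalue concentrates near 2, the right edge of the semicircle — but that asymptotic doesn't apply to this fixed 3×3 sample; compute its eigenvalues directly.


Since M is real symmetric, all three eigenvalues are real; they are the roots of det(λI − M) = λ³ − (tr M) λ² + s λ − det M, where s is the sum of the principal 2×2 minors.
tr M = 3 + (-3) + 1 = 1.
s = (3·(-3) − (-2)²) + (3·1 − 1²) + ((-3)·1 − 3²) = -13 + 2 + (-12) = -23.
det M (expand along row 1) = 3·(-12) − (-2)·(-5) + 1·(-3) = -49.
Characteristic polynomial: λ³ − λ² − 23λ + 49 = 0.
Substitute λ = y + (tr M)/3 = y + 0.333333 to remove the quadratic term: y³ + p·y + q = 0 with p = s − (tr M)²/3 = -23.333333 and q = −2(tr M)³/27 + (tr M)·s/3 − det M = 41.259259.
Three real roots ⇒ use the trigonometric (Viète) form: r = 2√(−p/3) = 5.577734, φ = arccos(3q/(p·r)) = arccos(-0.951060) = 2.827446 rad.
y_k = r·cos(φ/3 − 2πk/3) for k = 0, 1, 2 gives y = 3.278490, 2.268690, -5.547181.
λ_k = y_k + 0.333333 gives λ = 3.6118, 2.6020, -5.2138 (check: the sum is 1.0000 = tr M).

Hence λ_max = 3.6118 and λ_min = -5.2138.
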